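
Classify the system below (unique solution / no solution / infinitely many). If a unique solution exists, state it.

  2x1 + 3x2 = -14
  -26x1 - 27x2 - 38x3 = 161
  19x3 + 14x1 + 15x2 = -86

Row-reduce:
R1 ← R1 / (2).
R2 ← R2 + 26·R1.
R3 ← R3 − 14·R1.
R2 ← R2 / (12).
R1 ← R1 − 3/2·R2.
R3 ← R3 + 6·R2.
Row 3 reduces to 0 = 3/2, a contradiction. The system is inconsistent.

no solution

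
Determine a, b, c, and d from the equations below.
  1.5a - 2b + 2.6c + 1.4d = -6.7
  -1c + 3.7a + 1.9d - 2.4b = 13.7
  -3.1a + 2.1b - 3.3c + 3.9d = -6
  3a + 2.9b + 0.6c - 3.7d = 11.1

Row-reduce the augmented matrix:
R1 ← R1 / (3/2).
R2 ← R2 − 37/10·R1.
R3 ← R3 + 31/10·R1.
R4 ← R4 − 3·R1.
R2 ← R2 / (38/15).
R1 ← R1 + 4/3·R2.
R3 ← R3 + 61/30·R2.
R4 ← R4 − 69/10·R2.
R3 ← R3 / (-3683/950).
R1 ← R1 + 206/95·R3.
R2 ← R2 + 278/95·R3.
R4 ← R4 − 7406/475·R3.
R4 ← R4 / (2951937/147320).
R1 ← R1 + 21999/7366·R4.
R2 ← R2 + 70711/14732·R4.
R3 ← R3 + 21077/14732·R4.
Reading off the reduced rows gives a = 3, b = -1, c = -4, d = -2.

a = 3, b = -1, c = -4, d = -2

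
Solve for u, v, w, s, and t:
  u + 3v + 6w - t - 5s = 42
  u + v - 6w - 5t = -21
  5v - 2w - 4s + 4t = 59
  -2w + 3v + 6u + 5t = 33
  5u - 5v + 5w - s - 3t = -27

Row-reduce the augmented matrix:
R2 ← R2 − 1·R1.
R4 ← R4 − 6·R1.
R5 ← R5 − 5·R1.
R2 ← R2 / (-2).
R1 ← R1 − 3·R2.
R3 ← R3 − 5·R2.
R4 ← R4 + 15·R2.
R5 ← R5 + 20·R2.
R3 ← R3 / (-32).
R1 ← R1 + 12·R3.
R2 ← R2 − 6·R3.
R4 ← R4 − 52·R3.
R5 ← R5 − 95·R3.
R4 ← R4 / (101/16).
R1 ← R1 + 11/16·R4.
R2 ← R2 + 29/32·R4.
R3 ← R3 + 17/64·R4.
R5 ← R5 + 49/64·R4.
R5 ← R5 / (11303/404).
R1 ← R1 + 136/101·R5.
R2 ← R2 − 1083/202·R5.
R3 ← R3 − 607/404·R5.
R4 ← R4 − 500/101·R5.
Reading off the reduced rows gives u = 0, v = 5, w = 1, s = -5, t = 4.

u = 0, v = 5, w = 1, s = -5, t = 4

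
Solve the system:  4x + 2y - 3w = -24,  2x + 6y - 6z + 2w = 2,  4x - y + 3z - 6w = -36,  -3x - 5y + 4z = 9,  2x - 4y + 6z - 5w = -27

no solution

Row-reduce:
R1 ← R1 / (4).
R2 ← R2 − 2·R1.
R3 ← R3 − 4·R1.
R4 ← R4 + 3·R1.
R5 ← R5 − 2·R1.
R2 ← R2 / (5).
R1 ← R1 − 1/2·R2.
R3 ← R3 + 3·R2.
R4 ← R4 + 7/2·R2.
R5 ← R5 + 5·R2.
R3 ← R3 / (-3/5).
R1 ← R1 − 3/5·R3.
R2 ← R2 + 6/5·R3.
R4 ← R4 + 1/5·R3.
R4 ← R4 / (1/2).
R1 ← R1 + 2·R4.
R2 ← R2 − 5/2·R4.
R3 ← R3 − 3/2·R4.
Row 5 reduces to 0 = -1, a contradiction. The system is inconsistent.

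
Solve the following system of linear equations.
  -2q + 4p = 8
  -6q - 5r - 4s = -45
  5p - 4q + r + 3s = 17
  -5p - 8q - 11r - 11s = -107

Row-reduce:
R1 ← R1 / (4).
R3 ← R3 − 5·R1.
R4 ← R4 + 5·R1.
R2 ← R2 / (-6).
R1 ← R1 + 1/2·R2.
R3 ← R3 + 3/2·R2.
R4 ← R4 + 21/2·R2.
R3 ← R3 / (9/4).
R1 ← R1 − 5/12·R3.
R2 ← R2 − 5/6·R3.
R4 ← R4 + 9/4·R3.
Rank is 3 with 4 unknowns, leaving s free.

infinitely many solutions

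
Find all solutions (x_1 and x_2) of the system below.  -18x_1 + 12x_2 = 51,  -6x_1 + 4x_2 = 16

no solution

Row-reduce:
R1 ← R1 / (-18).
R2 ← R2 + 6·R1.
Row 2 reduces to 0 = -1, a contradiction. The system is inconsistent.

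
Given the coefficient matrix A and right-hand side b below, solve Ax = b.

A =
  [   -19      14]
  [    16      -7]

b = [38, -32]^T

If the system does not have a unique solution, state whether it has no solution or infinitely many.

x_1 = -2, x_2 = 0

Row-reduce the augmented matrix:
R1 ← R1 / (-19).
R2 ← R2 − 16·R1.
R2 ← R2 / (91/19).
R1 ← R1 + 14/19·R2.
Reading off the reduced rows gives x_1 = -2, x_2 = 0.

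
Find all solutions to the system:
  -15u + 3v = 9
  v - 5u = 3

Row-reduce:
R1 ← R1 / (-15).
R2 ← R2 + 5·R1.
Rank is 1 with 2 unknowns, leaving v free.

infinitely many solutions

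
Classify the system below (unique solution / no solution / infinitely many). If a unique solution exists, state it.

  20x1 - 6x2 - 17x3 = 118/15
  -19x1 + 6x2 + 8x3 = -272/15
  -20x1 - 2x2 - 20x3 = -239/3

Row-reduce the augmented matrix:
R1 ← R1 / (20).
R2 ← R2 + 19·R1.
R3 ← R3 + 20·R1.
R2 ← R2 / (3/10).
R1 ← R1 + 3/10·R2.
R3 ← R3 + 8·R2.
R3 ← R3 / (-763/3).
R1 ← R1 + 9·R3.
R2 ← R2 + 163/6·R3.
Reading off the reduced rows gives x1 = 7/3, x2 = 5/2, x3 = 7/5.

x1 = 7/3, x2 = 5/2, x3 = 7/5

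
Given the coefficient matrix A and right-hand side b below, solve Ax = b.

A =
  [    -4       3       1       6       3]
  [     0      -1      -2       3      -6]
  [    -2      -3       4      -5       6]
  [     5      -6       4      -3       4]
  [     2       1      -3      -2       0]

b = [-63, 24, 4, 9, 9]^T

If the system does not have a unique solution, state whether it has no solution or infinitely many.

Row-reduce the augmented matrix:
R1 ← R1 / (-4).
R3 ← R3 + 2·R1.
R4 ← R4 − 5·R1.
R5 ← R5 − 2·R1.
R2 ← R2 / (-1).
R1 ← R1 + 3/4·R2.
R3 ← R3 + 9/2·R2.
R4 ← R4 + 9/4·R2.
R5 ← R5 − 5/2·R2.
R3 ← R3 / (25/2).
R1 ← R1 − 5/4·R3.
R2 ← R2 − 2·R3.
R4 ← R4 − 39/4·R3.
R5 ← R5 + 15/2·R3.
R4 ← R4 / (363/25).
R1 ← R1 + 8/5·R4.
R2 ← R2 − 11/25·R4.
R3 ← R3 + 43/25·R4.
R5 ← R5 + 22/5·R4.
R5 ← R5 / (145/33).
R1 ← R1 − 85/363·R5.
R2 ← R2 − 35/33·R5.
R3 ← R3 − 772/363·R5.
R4 ← R4 + 83/363·R5.
Reading off the reduced rows gives x_1 = -1, x_2 = -4, x_3 = -1, x_4 = -6, x_5 = -6.

x_1 = -1, x_2 = -4, x_3 = -1, x_4 = -6, x_5 = -6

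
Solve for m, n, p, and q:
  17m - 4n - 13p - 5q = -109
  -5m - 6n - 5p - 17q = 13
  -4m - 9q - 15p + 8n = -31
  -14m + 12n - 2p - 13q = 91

Row-reduce the augmented matrix:
R1 ← R1 / (17).
R2 ← R2 + 5·R1.
R3 ← R3 + 4·R1.
R4 ← R4 + 14·R1.
R2 ← R2 / (-122/17).
R1 ← R1 + 4/17·R2.
R3 ← R3 − 120/17·R2.
R4 ← R4 − 148/17·R2.
R3 ← R3 / (-1631/61).
R1 ← R1 + 29/61·R3.
R2 ← R2 − 75/61·R3.
R4 ← R4 + 1428/61·R3.
R4 ← R4 / (-3427/233).
R1 ← R1 − 190/233·R4.
R2 ← R2 − 296/233·R4.
R3 ← R3 − 247/233·R4.
Reading off the reduced rows gives m = -2, n = 3, p = 6, q = -3.

m = -2, n = 3, p = 6, q = -3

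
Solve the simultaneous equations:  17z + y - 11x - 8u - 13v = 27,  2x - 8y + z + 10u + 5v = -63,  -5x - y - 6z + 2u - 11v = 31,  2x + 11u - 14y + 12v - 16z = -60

infinitely many solutions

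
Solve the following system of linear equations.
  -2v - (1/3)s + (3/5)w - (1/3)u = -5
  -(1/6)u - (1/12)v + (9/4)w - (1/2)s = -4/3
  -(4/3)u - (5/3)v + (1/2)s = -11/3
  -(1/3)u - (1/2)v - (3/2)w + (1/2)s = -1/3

infinitely many solutions

Row-reduce:
R1 ← R1 / (-1/3).
R2 ← R2 + 1/6·R1.
R3 ← R3 + 4/3·R1.
R4 ← R4 + 1/3·R1.
R2 ← R2 / (11/12).
R1 ← R1 − 6·R2.
R3 ← R3 − 19/3·R2.
R4 ← R4 − 3/2·R2.
R3 ← R3 / (-873/55).
R1 ← R1 + 801/55·R3.
R2 ← R2 − 117/55·R3.
R4 ← R4 + 291/55·R3.
Rank is 3 with 4 unknowns, leaving s free.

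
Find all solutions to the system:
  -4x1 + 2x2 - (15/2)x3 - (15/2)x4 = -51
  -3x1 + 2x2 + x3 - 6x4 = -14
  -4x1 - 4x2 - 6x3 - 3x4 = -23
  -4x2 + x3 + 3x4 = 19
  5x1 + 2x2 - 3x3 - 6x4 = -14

no solution

Row-reduce:
R1 ← R1 / (-4).
R2 ← R2 + 3·R1.
R3 ← R3 + 4·R1.
R5 ← R5 − 5·R1.
R2 ← R2 / (1/2).
R1 ← R1 + 1/2·R2.
R3 ← R3 + 6·R2.
R4 ← R4 + 4·R2.
R5 ← R5 − 9/2·R2.
R3 ← R3 / (81).
R1 ← R1 − 17/2·R3.
R2 ← R2 − 53/4·R3.
R4 ← R4 − 54·R3.
R5 ← R5 + 72·R3.
Swap R4 and R5.
R4 ← R4 / (-12).
R1 ← R1 − 3/2·R4.
R2 ← R2 + 3/4·R4.
Row 5 reduces to 0 = 1/3, a contradiction. The system is inconsistent.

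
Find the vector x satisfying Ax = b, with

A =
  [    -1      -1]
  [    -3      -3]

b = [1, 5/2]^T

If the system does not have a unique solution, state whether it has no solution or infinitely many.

no solution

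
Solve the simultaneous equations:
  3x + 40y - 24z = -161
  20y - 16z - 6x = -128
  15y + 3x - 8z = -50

no solution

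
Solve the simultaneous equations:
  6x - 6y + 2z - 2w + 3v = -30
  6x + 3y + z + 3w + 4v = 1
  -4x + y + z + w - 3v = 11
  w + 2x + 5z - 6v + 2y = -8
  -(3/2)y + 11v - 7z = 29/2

Row-reduce:
R1 ← R1 / (6).
R2 ← R2 − 6·R1.
R3 ← R3 + 4·R1.
R4 ← R4 − 2·R1.
R2 ← R2 / (9).
R1 ← R1 + 1·R2.
R3 ← R3 + 3·R2.
R4 ← R4 − 4·R2.
R5 ← R5 + 3/2·R2.
R3 ← R3 / (2).
R1 ← R1 − 2/9·R3.
R2 ← R2 + 1/9·R3.
R4 ← R4 − 43/9·R3.
R5 ← R5 + 43/6·R3.
R4 ← R4 / (-101/27).
R1 ← R1 − 2/27·R4.
R2 ← R2 − 17/27·R4.
R3 ← R3 − 2/3·R4.
R5 ← R5 − 101/18·R4.
Row 5 reduces to 0 = 2, a contradiction. The system is inconsistent.

no solution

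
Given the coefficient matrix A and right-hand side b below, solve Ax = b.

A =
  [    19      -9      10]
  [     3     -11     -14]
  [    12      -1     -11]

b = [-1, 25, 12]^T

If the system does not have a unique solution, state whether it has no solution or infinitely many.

x_1 = 0, x_2 = -1, x_3 = -1

Row-reduce the augmented matrix:
R1 ← R1 / (19).
R2 ← R2 − 3·R1.
R3 ← R3 − 12·R1.
R2 ← R2 / (-182/19).
R1 ← R1 + 9/19·R2.
R3 ← R3 − 89/19·R2.
R3 ← R3 / (-2269/91).
R1 ← R1 − 118/91·R3.
R2 ← R2 − 148/91·R3.
Reading off the reduced rows gives x_1 = 0, x_2 = -1, x_3 = -1.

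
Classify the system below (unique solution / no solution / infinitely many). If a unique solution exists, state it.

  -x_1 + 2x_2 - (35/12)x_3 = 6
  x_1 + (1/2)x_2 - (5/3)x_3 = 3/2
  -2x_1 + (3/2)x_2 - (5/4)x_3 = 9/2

infinitely many solutions

Row-reduce:
R1 ← R1 / (-1).
R2 ← R2 − 1·R1.
R3 ← R3 + 2·R1.
R2 ← R2 / (5/2).
R1 ← R1 + 2·R2.
R3 ← R3 + 5/2·R2.
Rank is 2 with 3 unknowns, leaving x_3 free.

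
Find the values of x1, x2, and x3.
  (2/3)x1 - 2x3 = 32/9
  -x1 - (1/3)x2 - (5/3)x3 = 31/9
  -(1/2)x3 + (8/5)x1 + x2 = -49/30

x1 = 1/3, x2 = -3, x3 = -5/3

Row-reduce the augmented matrix:
R1 ← R1 / (2/3).
R2 ← R2 + 1·R1.
R3 ← R3 − 8/5·R1.
R2 ← R2 / (-1/3).
R3 ← R3 − 1·R2.
R3 ← R3 / (-97/10).
R1 ← R1 + 3·R3.
R2 ← R2 − 14·R3.
Reading off the reduced rows gives x1 = 1/3, x2 = -3, x3 = -5/3.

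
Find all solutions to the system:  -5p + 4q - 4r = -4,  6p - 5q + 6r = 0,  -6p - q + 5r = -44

p = 4, q = 0, r = -4

Row-reduce the augmented matrix:
R1 ← R1 / (-5).
R2 ← R2 − 6·R1.
R3 ← R3 + 6·R1.
R2 ← R2 / (-1/5).
R1 ← R1 + 4/5·R2.
R3 ← R3 + 29/5·R2.
R3 ← R3 / (-25).
R1 ← R1 + 4·R3.
R2 ← R2 + 6·R3.
Reading off the reduced rows gives p = 4, q = 0, r = -4.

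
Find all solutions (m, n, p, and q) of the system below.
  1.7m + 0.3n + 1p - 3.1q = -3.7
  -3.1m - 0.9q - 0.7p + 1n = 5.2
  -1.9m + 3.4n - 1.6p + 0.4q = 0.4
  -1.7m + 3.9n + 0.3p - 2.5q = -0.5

m = -2, n = -1, p = 0, q = 0

Row-reduce the augmented matrix:
R1 ← R1 / (17/10).
R2 ← R2 + 31/10·R1.
R3 ← R3 + 19/10·R1.
R4 ← R4 + 17/10·R1.
R2 ← R2 / (263/170).
R1 ← R1 − 3/17·R2.
R3 ← R3 − 127/34·R2.
R4 ← R4 − 21/5·R2.
R3 ← R3 / (-8403/2630).
R1 ← R1 − 121/263·R3.
R2 ← R2 − 191/263·R3.
R4 ← R4 + 4603/2630·R3.
R4 ← R4 / (437129/84030).
R1 ← R1 − 6394/8403·R4.
R2 ← R2 + 11227/8403·R4.
R3 ← R3 + 33551/8403·R4.
Reading off the reduced rows gives m = -2, n = -1, p = 0, q = 0.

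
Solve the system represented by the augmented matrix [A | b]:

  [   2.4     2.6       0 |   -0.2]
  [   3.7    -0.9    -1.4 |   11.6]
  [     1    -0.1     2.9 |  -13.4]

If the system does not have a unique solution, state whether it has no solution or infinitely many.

Row-reduce the augmented matrix:
R1 ← R1 / (12/5).
R2 ← R2 − 37/10·R1.
R3 ← R3 − 1·R1.
R2 ← R2 / (-589/120).
R1 ← R1 − 13/12·R2.
R3 ← R3 + 71/60·R2.
R3 ← R3 / (19069/5890).
R1 ← R1 + 182/589·R3.
R2 ← R2 − 168/589·R3.
Reading off the reduced rows gives x_1 = 1, x_2 = -1, x_3 = -5.

x_1 = 1, x_2 = -1, x_3 = -5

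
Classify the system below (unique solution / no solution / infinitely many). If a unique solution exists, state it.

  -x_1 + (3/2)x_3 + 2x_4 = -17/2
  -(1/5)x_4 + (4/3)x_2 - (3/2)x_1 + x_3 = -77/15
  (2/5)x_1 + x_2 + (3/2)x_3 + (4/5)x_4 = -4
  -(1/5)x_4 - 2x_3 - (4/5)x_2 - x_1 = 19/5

x_1 = 2, x_2 = 1/2, x_3 = -3, x_4 = -1

Row-reduce the augmented matrix:
R1 ← R1 / (-1).
R2 ← R2 + 3/2·R1.
R3 ← R3 − 2/5·R1.
R4 ← R4 + 1·R1.
R2 ← R2 / (4/3).
R3 ← R3 − 1·R2.
R4 ← R4 + 4/5·R2.
R3 ← R3 / (243/80).
R1 ← R1 + 3/2·R3.
R2 ← R2 + 15/16·R3.
R4 ← R4 + 17/4·R3.
R4 ← R4 / (8971/6075).
R1 ← R1 + 2/81·R4.
R2 ← R2 + 472/405·R4.
R3 ← R3 − 320/243·R4.
Reading off the reduced rows gives x_1 = 2, x_2 = 1/2, x_3 = -3, x_4 = -1.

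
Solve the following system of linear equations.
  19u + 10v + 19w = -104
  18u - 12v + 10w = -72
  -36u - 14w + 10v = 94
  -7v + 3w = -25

u = 0, v = 1, w = -6

Row-reduce the augmented matrix:
R1 ← R1 / (19).
R2 ← R2 − 18·R1.
R3 ← R3 + 36·R1.
R2 ← R2 / (-408/19).
R1 ← R1 − 10/19·R2.
R3 ← R3 − 550/19·R2.
R4 ← R4 + 7·R2.
R3 ← R3 / (572/51).
R1 ← R1 − 41/51·R3.
R2 ← R2 − 19/51·R3.
R4 ← R4 − 286/51·R3.
R4 reduces to 0 = 0, so the extra equation is consistent.
Reading off the reduced rows gives u = 0, v = 1, w = -6.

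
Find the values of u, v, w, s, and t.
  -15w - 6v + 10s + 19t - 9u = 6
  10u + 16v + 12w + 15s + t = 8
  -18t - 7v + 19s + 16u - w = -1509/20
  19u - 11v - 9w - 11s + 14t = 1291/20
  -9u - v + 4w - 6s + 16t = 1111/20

u = 1, v = 1/4, w = 3/2, s = -9/5, t = 3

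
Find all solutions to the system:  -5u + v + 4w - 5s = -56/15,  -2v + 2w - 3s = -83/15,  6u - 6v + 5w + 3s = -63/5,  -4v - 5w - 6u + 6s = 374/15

Row-reduce the augmented matrix:
R1 ← R1 / (-5).
R3 ← R3 − 6·R1.
R4 ← R4 + 6·R1.
R2 ← R2 / (-2).
R1 ← R1 + 1/5·R2.
R3 ← R3 + 24/5·R2.
R4 ← R4 + 26/5·R2.
R3 ← R3 / (5).
R1 ← R1 + 1·R3.
R2 ← R2 + 1·R3.
R4 ← R4 + 15·R3.
R4 ← R4 / (162/5).
R1 ← R1 − 107/50·R4.
R2 ← R2 − 117/50·R4.
R3 ← R3 − 21/25·R4.
Reading off the reduced rows gives u = -8/5, v = -1/3, w = -8/5, s = 1.

u = -8/5, v = -1/3, w = -8/5, s = 1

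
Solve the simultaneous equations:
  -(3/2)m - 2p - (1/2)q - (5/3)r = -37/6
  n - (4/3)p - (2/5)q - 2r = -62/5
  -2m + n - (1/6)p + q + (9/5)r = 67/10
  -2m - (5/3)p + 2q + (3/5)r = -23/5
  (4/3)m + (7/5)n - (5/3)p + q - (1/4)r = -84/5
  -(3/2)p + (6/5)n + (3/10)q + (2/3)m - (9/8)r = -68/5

no solution

Row-reduce:
R1 ← R1 / (-3/2).
R3 ← R3 + 2·R1.
R4 ← R4 + 2·R1.
R5 ← R5 − 4/3·R1.
R6 ← R6 − 2/3·R1.
R3 ← R3 − 1·R2.
R5 ← R5 − 7/5·R2.
R6 ← R6 − 6/5·R2.
R3 ← R3 / (23/6).
R1 ← R1 − 4/3·R3.
R2 ← R2 + 4/3·R3.
R4 ← R4 − 1·R3.
R5 ← R5 + 71/45·R3.
R6 ← R6 + 71/90·R3.
R4 ← R4 / (734/345).
R1 ← R1 + 133/345·R4.
R2 ← R2 − 22/69·R4.
R3 ← R3 − 62/115·R4.
R5 ← R5 − 407/207·R4.
R6 ← R6 − 407/414·R4.
R5 ← R5 / (789719/330300).
R1 ← R1 + 8333/11010·R5.
R2 ← R2 + 511/5505·R5.
R3 ← R3 − 2301/1835·R5.
R4 ← R4 − 1295/2202·R5.
R6 ← R6 − 789719/660600·R5.
Row 6 reduces to 0 = 1, a contradiction. The system is inconsistent.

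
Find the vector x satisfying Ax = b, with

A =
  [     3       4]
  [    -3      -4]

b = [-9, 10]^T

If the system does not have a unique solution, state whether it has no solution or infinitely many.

no solution

Row-reduce:
R1 ← R1 / (3).
R2 ← R2 + 3·R1.
Row 2 reduces to 0 = 1, a contradiction. The system is inconsistent.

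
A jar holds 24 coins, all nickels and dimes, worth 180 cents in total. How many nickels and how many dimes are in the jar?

Let n = nickels, d = dimes.
  d + n = 24
  10d + 5n = 180
From equation 1: n = 24 − d.
Substitute into equation 2 and solve: d = 12.
Then n = 12.

nickels: 12, dimes: 12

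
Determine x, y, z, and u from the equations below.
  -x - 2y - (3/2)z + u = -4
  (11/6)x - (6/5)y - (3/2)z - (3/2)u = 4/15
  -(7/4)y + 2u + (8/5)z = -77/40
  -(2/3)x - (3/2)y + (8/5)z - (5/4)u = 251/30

x = -1, y = -1/2, z = 2, u = -3

Row-reduce the augmented matrix:
R1 ← R1 / (-1).
R2 ← R2 − 11/6·R1.
R4 ← R4 + 2/3·R1.
R2 ← R2 / (-73/15).
R1 ← R1 − 2·R2.
R3 ← R3 + 7/4·R2.
R4 ← R4 + 1/6·R2.
R3 ← R3 / (18269/5840).
R1 ← R1 + 18/73·R3.
R2 ← R2 − 255/292·R3.
R4 ← R4 − 8017/2920·R3.
R4 ← R4 / (-261481/73076).
R1 ← R1 + 13059/18269·R4.
R2 ← R2 + 10840/18269·R4.
R3 ← R3 − 10980/18269·R4.
Reading off the reduced rows gives x = -1, y = -1/2, z = 2, u = -3.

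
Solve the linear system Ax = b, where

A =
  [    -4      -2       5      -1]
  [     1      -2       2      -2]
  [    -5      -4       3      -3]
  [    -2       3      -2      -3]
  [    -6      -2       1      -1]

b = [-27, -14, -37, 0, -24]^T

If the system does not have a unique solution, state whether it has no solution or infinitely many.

no solution

Row-reduce:
R1 ← R1 / (-4).
R2 ← R2 − 1·R1.
R3 ← R3 + 5·R1.
R4 ← R4 + 2·R1.
R5 ← R5 + 6·R1.
R2 ← R2 / (-5/2).
R1 ← R1 − 1/2·R2.
R3 ← R3 + 3/2·R2.
R4 ← R4 − 4·R2.
R5 ← R5 − 1·R2.
R3 ← R3 / (-26/5).
R1 ← R1 + 3/5·R3.
R2 ← R2 + 13/10·R3.
R4 ← R4 − 7/10·R3.
R5 ← R5 + 26/5·R3.
R4 ← R4 / (-80/13).
R1 ← R1 + 2/13·R4.
R2 ← R2 − 1·R4.
R3 ← R3 − 1/13·R4.
Row 5 reduces to 0 = -1, a contradiction. The system is inconsistent.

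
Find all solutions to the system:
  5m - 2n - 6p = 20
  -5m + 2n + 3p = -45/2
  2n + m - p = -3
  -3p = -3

no solution

Row-reduce:
R1 ← R1 / (5).
R2 ← R2 + 5·R1.
R3 ← R3 − 1·R1.
Swap R2 and R3.
R2 ← R2 / (12/5).
R1 ← R1 + 2/5·R2.
R3 ← R3 / (-3).
R1 ← R1 + 7/6·R3.
R2 ← R2 − 1/12·R3.
R4 ← R4 + 3·R3.
Row 4 reduces to 0 = -1/2, a contradiction. The system is inconsistent.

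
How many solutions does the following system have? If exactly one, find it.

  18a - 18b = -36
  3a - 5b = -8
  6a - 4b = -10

Row-reduce the augmented matrix:
R1 ← R1 / (18).
R2 ← R2 − 3·R1.
R3 ← R3 − 6·R1.
R2 ← R2 / (-2).
R1 ← R1 + 1·R2.
R3 ← R3 − 2·R2.
R3 reduces to 0 = 0, so the extra equation is consistent.
Reading off the reduced rows gives a = -1, b = 1.

a = -1, b = 1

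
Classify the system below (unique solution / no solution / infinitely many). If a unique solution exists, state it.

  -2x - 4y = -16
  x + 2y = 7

Row-reduce:
R1 ← R1 / (-2).
R2 ← R2 − 1·R1.
Row 2 reduces to 0 = -1, a contradiction. The system is inconsistent.

no solution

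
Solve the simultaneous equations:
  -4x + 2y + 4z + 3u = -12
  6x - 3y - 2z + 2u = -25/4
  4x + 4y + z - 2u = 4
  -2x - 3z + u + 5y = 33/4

x = -1/2, y = 3/4, z = -2, u = -5/2

Row-reduce the augmented matrix:
R1 ← R1 / (-4).
R2 ← R2 − 6·R1.
R3 ← R3 − 4·R1.
R4 ← R4 + 2·R1.
Swap R2 and R3.
R2 ← R2 / (6).
R1 ← R1 + 1/2·R2.
R4 ← R4 − 4·R2.
R3 ← R3 / (4).
R1 ← R1 + 7/12·R3.
R2 ← R2 − 5/6·R3.
R4 ← R4 + 25/3·R3.
R4 ← R4 / (99/8).
R1 ← R1 − 9/32·R4.
R2 ← R2 + 19/16·R4.
R3 ← R3 − 13/8·R4.
Reading off the reduced rows gives x = -1/2, y = 3/4, z = -2, u = -5/2.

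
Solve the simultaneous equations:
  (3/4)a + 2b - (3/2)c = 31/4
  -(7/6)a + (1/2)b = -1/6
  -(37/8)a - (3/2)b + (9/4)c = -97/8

infinitely many solutions

Row-reduce:
R1 ← R1 / (3/4).
R2 ← R2 + 7/6·R1.
R3 ← R3 + 37/8·R1.
R2 ← R2 / (65/18).
R1 ← R1 − 8/3·R2.
R3 ← R3 − 65/6·R2.
Rank is 2 with 3 unknowns, leaving c free.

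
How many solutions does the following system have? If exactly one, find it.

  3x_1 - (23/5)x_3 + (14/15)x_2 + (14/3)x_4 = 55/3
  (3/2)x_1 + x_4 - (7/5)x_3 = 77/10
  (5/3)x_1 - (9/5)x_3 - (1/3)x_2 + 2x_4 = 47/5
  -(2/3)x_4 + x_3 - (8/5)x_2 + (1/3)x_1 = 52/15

no solution

Row-reduce:
R1 ← R1 / (3).
R2 ← R2 − 3/2·R1.
R3 ← R3 − 5/3·R1.
R4 ← R4 − 1/3·R1.
R2 ← R2 / (-7/15).
R1 ← R1 − 14/45·R2.
R3 ← R3 + 23/27·R2.
R4 ← R4 + 46/27·R2.
R3 ← R3 / (-559/630).
R1 ← R1 + 14/15·R3.
R2 ← R2 + 27/14·R3.
R4 ← R4 + 559/315·R3.
Row 4 reduces to 0 = 3, a contradiction. The system is inconsistent.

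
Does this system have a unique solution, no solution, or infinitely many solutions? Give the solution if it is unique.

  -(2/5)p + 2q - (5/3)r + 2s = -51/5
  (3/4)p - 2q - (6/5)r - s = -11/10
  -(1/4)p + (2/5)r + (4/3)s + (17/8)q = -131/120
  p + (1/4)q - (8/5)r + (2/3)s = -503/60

Row-reduce:
R1 ← R1 / (-2/5).
R2 ← R2 − 3/4·R1.
R3 ← R3 + 1/4·R1.
R4 ← R4 − 1·R1.
R2 ← R2 / (7/4).
R1 ← R1 + 5·R2.
R3 ← R3 − 7/8·R2.
R4 ← R4 − 21/4·R2.
R3 ← R3 / (173/48).
R1 ← R1 + 172/21·R3.
R2 ← R2 + 173/70·R3.
R4 ← R4 − 173/24·R3.
Row 4 reduces to 0 = -4, a contradiction. The system is inconsistent.

no solution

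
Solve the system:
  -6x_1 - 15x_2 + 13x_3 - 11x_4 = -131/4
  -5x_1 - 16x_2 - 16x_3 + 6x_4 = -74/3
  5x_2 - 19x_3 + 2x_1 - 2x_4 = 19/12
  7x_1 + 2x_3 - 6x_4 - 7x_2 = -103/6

Row-reduce the augmented matrix:
R1 ← R1 / (-6).
R2 ← R2 + 5·R1.
R3 ← R3 − 2·R1.
R4 ← R4 − 7·R1.
R2 ← R2 / (-7/2).
R1 ← R1 − 5/2·R2.
R4 ← R4 + 49/2·R2.
R3 ← R3 / (-44/3).
R1 ← R1 + 64/3·R3.
R2 ← R2 − 23/3·R3.
R4 ← R4 − 205·R3.
R4 ← R4 / (-8985/44).
R1 ← R1 − 230/11·R4.
R2 ← R2 + 321/44·R4.
R3 ← R3 − 17/44·R4.
Reading off the reduced rows gives x_1 = 0, x_2 = 5/3, x_3 = 1/4, x_4 = 1.

x_1 = 0, x_2 = 5/3, x_3 = 1/4, x_4 = 1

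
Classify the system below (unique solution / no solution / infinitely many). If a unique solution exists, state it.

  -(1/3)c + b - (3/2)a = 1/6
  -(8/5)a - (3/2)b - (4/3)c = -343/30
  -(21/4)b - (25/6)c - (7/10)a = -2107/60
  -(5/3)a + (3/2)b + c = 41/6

no solution

Row-reduce:
R1 ← R1 / (-3/2).
R2 ← R2 + 8/5·R1.
R3 ← R3 + 7/10·R1.
R4 ← R4 + 5/3·R1.
R2 ← R2 / (-77/30).
R1 ← R1 + 2/3·R2.
R3 ← R3 + 343/60·R2.
R4 ← R4 − 7/18·R2.
R3 ← R3 / (-11/6).
R1 ← R1 − 10/21·R3.
R2 ← R2 − 8/21·R3.
R4 ← R4 − 11/9·R3.
Row 4 reduces to 0 = -4/3, a contradiction. The system is inconsistent.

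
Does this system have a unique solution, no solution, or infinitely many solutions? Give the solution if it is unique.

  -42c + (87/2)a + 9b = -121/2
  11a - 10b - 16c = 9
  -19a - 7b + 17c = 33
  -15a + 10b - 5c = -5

no solution

Row-reduce:
R1 ← R1 / (87/2).
R2 ← R2 − 11·R1.
R3 ← R3 + 19·R1.
R4 ← R4 + 15·R1.
R2 ← R2 / (-356/29).
R1 ← R1 − 6/29·R2.
R3 ← R3 + 89/29·R2.
R4 ← R4 − 380/29·R2.
Swap R3 and R4.
R3 ← R3 / (-2245/89).
R1 ← R1 + 94/89·R3.
R2 ← R2 − 39/89·R3.
Row 4 reduces to 0 = 1/2, a contradiction. The system is inconsistent.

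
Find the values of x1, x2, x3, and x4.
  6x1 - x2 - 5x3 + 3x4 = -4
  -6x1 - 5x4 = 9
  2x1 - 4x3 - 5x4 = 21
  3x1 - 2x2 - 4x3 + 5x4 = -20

Row-reduce the augmented matrix:
R1 ← R1 / (6).
R2 ← R2 + 6·R1.
R3 ← R3 − 2·R1.
R4 ← R4 − 3·R1.
R2 ← R2 / (-1).
R1 ← R1 + 1/6·R2.
R3 ← R3 − 1/3·R2.
R4 ← R4 + 3/2·R2.
R3 ← R3 / (-4).
R2 ← R2 − 5·R3.
R4 ← R4 − 6·R3.
R4 ← R4 / (-7/2).
R1 ← R1 − 5/6·R4.
R2 ← R2 + 19/3·R4.
R3 ← R3 − 5/3·R4.
Reading off the reduced rows gives x1 = 1, x2 = 6, x3 = -1, x4 = -3.

x1 = 1, x2 = 6, x3 = -1, x4 = -3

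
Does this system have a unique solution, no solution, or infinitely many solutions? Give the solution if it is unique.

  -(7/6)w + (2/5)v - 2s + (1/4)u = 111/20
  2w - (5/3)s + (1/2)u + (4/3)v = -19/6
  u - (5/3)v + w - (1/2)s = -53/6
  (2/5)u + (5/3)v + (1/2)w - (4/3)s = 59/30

Row-reduce the augmented matrix:
R1 ← R1 / (1/4).
R2 ← R2 − 1/2·R1.
R3 ← R3 − 1·R1.
R4 ← R4 − 2/5·R1.
R2 ← R2 / (8/15).
R1 ← R1 − 8/5·R2.
R3 ← R3 + 49/15·R2.
R4 ← R4 − 77/75·R2.
R3 ← R3 / (773/24).
R1 ← R1 + 53/3·R3.
R2 ← R2 − 65/8·R3.
R4 ← R4 + 239/40·R3.
R4 ← R4 / (5479/3865).
R1 ← R1 + 7066/2319·R4.
R2 ← R2 + 1735/1546·R4.
R3 ← R3 − 523/773·R4.
Reading off the reduced rows gives u = -3, v = 2, w = -3, s = -1.

u = -3, v = 2, w = -3, s = -1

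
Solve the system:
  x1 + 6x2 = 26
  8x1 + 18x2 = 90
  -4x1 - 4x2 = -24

Row-reduce:
R2 ← R2 − 8·R1.
R3 ← R3 + 4·R1.
R2 ← R2 / (-30).
R1 ← R1 − 6·R2.
R3 ← R3 − 20·R2.
Row 3 reduces to 0 = 4/3, a contradiction. The system is inconsistent.

no solution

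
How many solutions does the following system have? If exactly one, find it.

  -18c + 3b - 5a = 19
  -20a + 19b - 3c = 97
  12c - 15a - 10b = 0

a = -2, b = 3, c = 0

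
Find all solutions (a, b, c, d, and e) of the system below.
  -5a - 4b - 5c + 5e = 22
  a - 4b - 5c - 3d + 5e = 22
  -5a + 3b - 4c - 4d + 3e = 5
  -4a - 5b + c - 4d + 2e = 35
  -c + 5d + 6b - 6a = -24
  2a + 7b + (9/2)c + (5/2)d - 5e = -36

no solution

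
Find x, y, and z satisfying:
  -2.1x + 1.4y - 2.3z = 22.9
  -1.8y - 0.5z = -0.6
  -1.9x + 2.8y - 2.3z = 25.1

Row-reduce the augmented matrix:
R1 ← R1 / (-21/10).
R3 ← R3 + 19/10·R1.
R2 ← R2 / (-9/5).
R1 ← R1 + 2/3·R2.
R3 ← R3 − 23/15·R2.
R3 ← R3 / (-1219/1890).
R1 ← R1 − 242/189·R3.
R2 ← R2 − 5/18·R3.
Reading off the reduced rows gives x = -3, y = 2, z = -6.

x = -3, y = 2, z = -6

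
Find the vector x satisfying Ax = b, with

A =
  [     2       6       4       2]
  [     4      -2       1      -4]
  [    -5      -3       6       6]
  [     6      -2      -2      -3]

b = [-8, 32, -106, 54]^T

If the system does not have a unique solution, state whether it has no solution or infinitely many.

Row-reduce the augmented matrix:
R1 ← R1 / (2).
R2 ← R2 − 4·R1.
R3 ← R3 + 5·R1.
R4 ← R4 − 6·R1.
R2 ← R2 / (-14).
R1 ← R1 − 3·R2.
R3 ← R3 − 12·R2.
R4 ← R4 + 20·R2.
R3 ← R3 / (10).
R1 ← R1 − 1/2·R3.
R2 ← R2 − 1/2·R3.
R4 ← R4 + 4·R3.
R4 ← R4 / (143/35).
R1 ← R1 + 129/140·R4.
R2 ← R2 − 51/140·R4.
R3 ← R3 − 29/70·R4.
Reading off the reduced rows gives x_1 = 5, x_2 = 3, x_3 = -6, x_4 = -6.

x_1 = 5, x_2 = 3, x_3 = -6, x_4 = -6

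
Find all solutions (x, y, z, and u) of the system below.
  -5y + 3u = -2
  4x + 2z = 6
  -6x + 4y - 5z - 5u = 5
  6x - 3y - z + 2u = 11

x = 2, y = -2, z = -1, u = -4

Row-reduce the augmented matrix:
Swap R1 and R2.
R1 ← R1 / (4).
R3 ← R3 + 6·R1.
R4 ← R4 − 6·R1.
R2 ← R2 / (-5).
R3 ← R3 − 4·R2.
R4 ← R4 + 3·R2.
R3 ← R3 / (-2).
R1 ← R1 − 1/2·R3.
R4 ← R4 + 4·R3.
R4 ← R4 / (27/5).
R1 ← R1 + 13/20·R4.
R2 ← R2 + 3/5·R4.
R3 ← R3 − 13/10·R4.
Reading off the reduced rows gives x = 2, y = -2, z = -1, u = -4.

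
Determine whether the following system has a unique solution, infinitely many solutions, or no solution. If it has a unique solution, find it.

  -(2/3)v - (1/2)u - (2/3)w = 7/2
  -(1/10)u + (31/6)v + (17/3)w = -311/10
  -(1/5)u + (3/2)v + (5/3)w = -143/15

no solution

Row-reduce:
R1 ← R1 / (-1/2).
R2 ← R2 + 1/10·R1.
R3 ← R3 + 1/5·R1.
R2 ← R2 / (53/10).
R1 ← R1 − 4/3·R2.
R3 ← R3 − 53/30·R2.
Row 3 reduces to 0 = -1/3, a contradiction. The system is inconsistent.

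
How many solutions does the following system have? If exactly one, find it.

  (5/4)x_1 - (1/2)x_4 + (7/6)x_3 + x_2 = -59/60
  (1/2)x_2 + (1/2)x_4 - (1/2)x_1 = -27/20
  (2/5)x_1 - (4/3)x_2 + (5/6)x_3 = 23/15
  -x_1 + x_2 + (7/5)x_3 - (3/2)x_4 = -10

Row-reduce the augmented matrix:
R1 ← R1 / (5/4).
R2 ← R2 + 1/2·R1.
R3 ← R3 − 2/5·R1.
R4 ← R4 + 1·R1.
R2 ← R2 / (9/10).
R1 ← R1 − 4/5·R2.
R3 ← R3 + 124/75·R2.
R4 ← R4 − 9/5·R2.
R3 ← R3 / (1067/810).
R1 ← R1 − 14/27·R3.
R2 ← R2 − 14/27·R3.
R4 ← R4 − 7/5·R3.
R4 ← R4 / (-34739/10670).
R1 ← R1 + 1010/1067·R4.
R2 ← R2 − 57/1067·R4.
R3 ← R3 − 576/1067·R4.
Reading off the reduced rows gives x_1 = 3, x_2 = -3/2, x_3 = -2, x_4 = 9/5.

x_1 = 3, x_2 = -3/2, x_3 = -2, x_4 = 9/5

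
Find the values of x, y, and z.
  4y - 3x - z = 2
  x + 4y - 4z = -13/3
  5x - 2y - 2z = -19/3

x = -1/3, y = 2/3, z = 5/3

Row-reduce the augmented matrix:
R1 ← R1 / (-3).
R2 ← R2 − 1·R1.
R3 ← R3 − 5·R1.
R2 ← R2 / (16/3).
R1 ← R1 + 4/3·R2.
R3 ← R3 − 14/3·R2.
R3 ← R3 / (1/8).
R1 ← R1 + 3/4·R3.
R2 ← R2 + 13/16·R3.
Reading off the reduced rows gives x = -1/3, y = 2/3, z = 5/3.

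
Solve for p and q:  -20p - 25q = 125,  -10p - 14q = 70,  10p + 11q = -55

p = 0, q = -5

Row-reduce the augmented matrix:
R1 ← R1 / (-20).
R2 ← R2 + 10·R1.
R3 ← R3 − 10·R1.
R2 ← R2 / (-3/2).
R1 ← R1 − 5/4·R2.
R3 ← R3 + 3/2·R2.
R3 reduces to 0 = 0, so the extra equation is consistent.
Reading off the reduced rows gives p = 0, q = -5.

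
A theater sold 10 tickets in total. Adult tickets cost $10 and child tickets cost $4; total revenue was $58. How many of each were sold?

adult tickets: 3, child tickets: 7

Let a = adult tickets, c = child tickets.
  a + c = 10
  10a + 4c = 58
From equation 1: a = 10 − c.
Substitute into equation 2 and solve: c = 7.
Then a = 3.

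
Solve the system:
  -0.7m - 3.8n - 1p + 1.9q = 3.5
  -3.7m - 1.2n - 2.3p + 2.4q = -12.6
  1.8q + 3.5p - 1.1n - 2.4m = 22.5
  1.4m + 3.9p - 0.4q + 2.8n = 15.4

Row-reduce the augmented matrix:
R1 ← R1 / (-7/10).
R2 ← R2 + 37/10·R1.
R3 ← R3 + 12/5·R1.
R4 ← R4 − 7/5·R1.
R2 ← R2 / (661/35).
R1 ← R1 − 38/7·R2.
R3 ← R3 − 167/14·R2.
R4 ← R4 + 24/5·R2.
R3 ← R3 / (13333/2644).
R1 ← R1 − 377/661·R3.
R2 ← R2 − 209/1322·R3.
R4 ← R4 − 3515/1322·R3.
R4 ← R4 / (186377/133330).
R1 ← R1 + 7069/13333·R4.
R2 ← R2 + 5443/13333·R4.
R3 ← R3 − 299/13333·R4.
Reading off the reduced rows gives m = 0, n = -3, p = 6, q = -1.

m = 0, n = -3, p = 6, q = -1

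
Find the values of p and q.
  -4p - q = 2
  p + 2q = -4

From equation 1: q = -2 − 4·p.
Substitute into equation 2 and solve: p = 0.
Then q = -2.

p = 0, q = -2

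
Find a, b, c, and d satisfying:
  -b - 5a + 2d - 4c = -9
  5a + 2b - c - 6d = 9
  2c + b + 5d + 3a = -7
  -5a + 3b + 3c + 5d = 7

a = -1, b = 2, c = 2, d = -2

Row-reduce the augmented matrix:
R1 ← R1 / (-5).
R2 ← R2 − 5·R1.
R3 ← R3 − 3·R1.
R4 ← R4 + 5·R1.
R1 ← R1 − 1/5·R2.
R3 ← R3 − 2/5·R2.
R4 ← R4 − 4·R2.
R3 ← R3 / (8/5).
R1 ← R1 − 9/5·R3.
R2 ← R2 + 5·R3.
R4 ← R4 − 27·R3.
R4 ← R4 / (-901/8).
R1 ← R1 + 67/8·R4.
R2 ← R2 − 163/8·R4.
R3 ← R3 − 39/8·R4.
Reading off the reduced rows gives a = -1, b = 2, c = 2, d = -2.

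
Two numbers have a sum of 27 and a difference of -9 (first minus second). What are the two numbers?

Let x = first number, y = second number.
  y + x = 27
  x - y = -9
From equation 1: x = 27 − y.
Substitute into equation 2 and solve: y = 18.
Then x = 9.

first number: 9, second number: 18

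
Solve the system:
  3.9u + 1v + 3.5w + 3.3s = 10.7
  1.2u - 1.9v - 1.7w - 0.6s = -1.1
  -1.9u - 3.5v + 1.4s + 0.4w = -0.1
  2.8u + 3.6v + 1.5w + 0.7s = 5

Row-reduce the augmented matrix:
R1 ← R1 / (39/10).
R2 ← R2 − 6/5·R1.
R3 ← R3 + 19/10·R1.
R4 ← R4 − 14/5·R1.
R2 ← R2 / (-287/130).
R1 ← R1 − 10/39·R2.
R3 ← R3 + 235/78·R2.
R4 ← R4 − 562/195·R2.
R3 ← R3 / (8459/1435).
R1 ← R1 − 165/287·R3.
R2 ← R2 − 361/287·R3.
R4 ← R4 + 13311/2870·R3.
R4 ← R4 / (10925/33836).
R1 ← R1 − 231/1538·R4.
R2 ← R2 + 6437/16918·R4.
R3 ← R3 − 14959/16918·R4.
Reading off the reduced rows gives u = 1, v = 0, w = 1, s = 1.

u = 1, v = 0, w = 1, s = 1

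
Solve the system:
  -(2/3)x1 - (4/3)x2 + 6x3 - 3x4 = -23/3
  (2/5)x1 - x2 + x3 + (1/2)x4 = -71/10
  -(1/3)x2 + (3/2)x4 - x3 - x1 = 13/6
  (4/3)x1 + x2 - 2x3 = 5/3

Row-reduce:
R1 ← R1 / (-2/3).
R2 ← R2 − 2/5·R1.
R3 ← R3 + 1·R1.
R4 ← R4 − 4/3·R1.
R2 ← R2 / (-9/5).
R1 ← R1 − 2·R2.
R3 ← R3 − 5/3·R2.
R4 ← R4 + 5/3·R2.
R3 ← R3 / (-155/27).
R1 ← R1 + 35/9·R3.
R2 ← R2 + 23/9·R3.
R4 ← R4 − 155/27·R3.
Rank is 3 with 4 unknowns, leaving x4 free.

infinitely many solutions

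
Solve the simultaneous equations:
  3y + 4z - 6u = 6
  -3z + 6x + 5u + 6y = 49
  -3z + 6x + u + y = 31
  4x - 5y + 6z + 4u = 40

x = 6, y = 2, z = 3, u = 2

Row-reduce the augmented matrix:
Swap R1 and R2.
R1 ← R1 / (6).
R3 ← R3 − 6·R1.
R4 ← R4 − 4·R1.
R2 ← R2 / (3).
R1 ← R1 − 1·R2.
R3 ← R3 + 5·R2.
R4 ← R4 + 9·R2.
R3 ← R3 / (20/3).
R1 ← R1 + 11/6·R3.
R2 ← R2 − 4/3·R3.
R4 ← R4 − 20·R3.
R4 ← R4 / (74/3).
R1 ← R1 + 61/60·R4.
R2 ← R2 − 4/5·R4.
R3 ← R3 + 21/10·R4.
Reading off the reduced rows gives x = 6, y = 2, z = 3, u = 2.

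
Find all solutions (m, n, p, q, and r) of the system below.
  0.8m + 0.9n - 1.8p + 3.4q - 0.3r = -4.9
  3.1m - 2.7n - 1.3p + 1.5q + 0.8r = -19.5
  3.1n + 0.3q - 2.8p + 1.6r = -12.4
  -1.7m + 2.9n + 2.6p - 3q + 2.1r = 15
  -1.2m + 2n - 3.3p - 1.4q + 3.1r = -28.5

Row-reduce the augmented matrix:
R1 ← R1 / (4/5).
R2 ← R2 − 31/10·R1.
R4 ← R4 + 17/10·R1.
R5 ← R5 + 6/5·R1.
R2 ← R2 / (-99/16).
R1 ← R1 − 9/8·R2.
R3 ← R3 − 31/10·R2.
R4 ← R4 − 77/16·R2.
R5 ← R5 − 67/20·R2.
R3 ← R3 / (107/2475).
R1 ← R1 + 67/55·R3.
R2 ← R2 + 454/495·R3.
R4 ← R4 − 287/90·R3.
R5 ← R5 + 14491/4950·R3.
R4 ← R4 / (173113/428).
R1 ← R1 + 33007/214·R4.
R2 ← R2 + 12395/107·R4.
R3 ← R3 + 27469/214·R4.
R5 ← R5 + 809757/2140·R4.
R5 ← R5 / (27473439/8655650).
R1 ← R1 − 1081884/865565·R5.
R2 ← R2 − 133271/173113·R5.
R3 ← R3 − 200138/865565·R5.
R4 ← R4 + 401367/865565·R5.
Reading off the reduced rows gives m = 1, n = 4, p = 6, q = 0, r = -5.

m = 1, n = 4, p = 6, q = 0, r = -5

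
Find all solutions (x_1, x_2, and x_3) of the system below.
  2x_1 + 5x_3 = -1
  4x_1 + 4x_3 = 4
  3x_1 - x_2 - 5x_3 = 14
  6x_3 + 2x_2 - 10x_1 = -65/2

no solution

Row-reduce:
R1 ← R1 / (2).
R2 ← R2 − 4·R1.
R3 ← R3 − 3·R1.
R4 ← R4 + 10·R1.
Swap R2 and R3.
R2 ← R2 / (-1).
R4 ← R4 − 2·R2.
R3 ← R3 / (-6).
R1 ← R1 − 5/2·R3.
R2 ← R2 − 25/2·R3.
R4 ← R4 − 6·R3.
Row 4 reduces to 0 = -1/2, a contradiction. The system is inconsistent.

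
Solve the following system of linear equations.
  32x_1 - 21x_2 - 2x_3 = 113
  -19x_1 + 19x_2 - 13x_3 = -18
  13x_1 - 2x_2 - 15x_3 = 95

Row-reduce:
R1 ← R1 / (32).
R2 ← R2 + 19·R1.
R3 ← R3 − 13·R1.
R2 ← R2 / (209/32).
R1 ← R1 + 21/32·R2.
R3 ← R3 − 209/32·R2.
Rank is 2 with 3 unknowns, leaving x_3 free.

infinitely many solutions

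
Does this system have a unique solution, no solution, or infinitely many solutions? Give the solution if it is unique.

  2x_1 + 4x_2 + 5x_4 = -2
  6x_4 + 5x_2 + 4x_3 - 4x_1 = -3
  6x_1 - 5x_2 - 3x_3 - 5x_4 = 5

infinitely many solutions

Row-reduce:
R1 ← R1 / (2).
R2 ← R2 + 4·R1.
R3 ← R3 − 6·R1.
R2 ← R2 / (13).
R1 ← R1 − 2·R2.
R3 ← R3 + 17·R2.
R3 ← R3 / (29/13).
R1 ← R1 + 8/13·R3.
R2 ← R2 − 4/13·R3.
Rank is 3 with 4 unknowns, leaving x_4 free.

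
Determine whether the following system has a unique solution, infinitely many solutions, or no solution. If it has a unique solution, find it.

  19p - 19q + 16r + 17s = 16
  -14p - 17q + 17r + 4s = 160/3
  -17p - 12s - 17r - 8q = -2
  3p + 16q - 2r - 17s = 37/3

p = -1/3, q = -1, r = 7/3, s = -2

Row-reduce the augmented matrix:
R1 ← R1 / (19).
R2 ← R2 + 14·R1.
R3 ← R3 + 17·R1.
R4 ← R4 − 3·R1.
R2 ← R2 / (-31).
R1 ← R1 + 1·R2.
R3 ← R3 + 25·R2.
R4 ← R4 − 19·R2.
R3 ← R3 / (-15256/589).
R1 ← R1 + 51/589·R3.
R2 ← R2 + 547/589·R3.
R4 ← R4 − 7727/589·R3.
R4 ← R4 / (-223949/15256).
R1 ← R1 − 6033/15256·R4.
R2 ← R2 + 2599/15256·R4.
R3 ← R3 − 5959/15256·R4.
Reading off the reduced rows gives p = -1/3, q = -1, r = 7/3, s = -2.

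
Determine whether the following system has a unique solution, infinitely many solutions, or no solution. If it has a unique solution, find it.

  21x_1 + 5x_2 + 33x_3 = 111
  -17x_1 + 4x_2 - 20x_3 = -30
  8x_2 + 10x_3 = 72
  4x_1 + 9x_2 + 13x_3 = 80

Row-reduce:
R1 ← R1 / (21).
R2 ← R2 + 17·R1.
R4 ← R4 − 4·R1.
R2 ← R2 / (169/21).
R1 ← R1 − 5/21·R2.
R3 ← R3 − 8·R2.
R4 ← R4 − 169/21·R2.
R3 ← R3 / (562/169).
R1 ← R1 − 232/169·R3.
R2 ← R2 − 141/169·R3.
Row 4 reduces to 0 = -1, a contradiction. The system is inconsistent.

no solution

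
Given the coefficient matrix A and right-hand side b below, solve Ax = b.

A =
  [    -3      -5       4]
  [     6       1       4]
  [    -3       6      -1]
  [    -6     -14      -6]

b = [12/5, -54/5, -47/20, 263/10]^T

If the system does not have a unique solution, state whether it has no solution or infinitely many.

Row-reduce the augmented matrix:
R1 ← R1 / (-3).
R2 ← R2 − 6·R1.
R3 ← R3 + 3·R1.
R4 ← R4 + 6·R1.
R2 ← R2 / (-9).
R1 ← R1 − 5/3·R2.
R3 ← R3 − 11·R2.
R4 ← R4 + 4·R2.
R3 ← R3 / (29/3).
R1 ← R1 − 8/9·R3.
R2 ← R2 + 4/3·R3.
R4 ← R4 + 58/3·R3.
R4 reduces to 0 = 0, so the extra equation is consistent.
Reading off the reduced rows gives x_1 = -4/5, x_2 = -1, x_3 = -5/4.

x_1 = -4/5, x_2 = -1, x_3 = -5/4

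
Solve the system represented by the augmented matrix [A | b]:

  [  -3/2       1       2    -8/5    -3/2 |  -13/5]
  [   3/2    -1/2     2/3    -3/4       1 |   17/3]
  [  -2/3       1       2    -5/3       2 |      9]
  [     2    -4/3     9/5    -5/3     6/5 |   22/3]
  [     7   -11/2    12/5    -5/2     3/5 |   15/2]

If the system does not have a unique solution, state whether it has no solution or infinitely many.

no solution

Row-reduce:
R1 ← R1 / (-3/2).
R2 ← R2 − 3/2·R1.
R3 ← R3 + 2/3·R1.
R4 ← R4 − 2·R1.
R5 ← R5 − 7·R1.
R2 ← R2 / (1/2).
R1 ← R1 + 2/3·R2.
R3 ← R3 − 5/9·R2.
R5 ← R5 + 5/6·R2.
R3 ← R3 / (-50/27).
R1 ← R1 − 20/9·R3.
R2 ← R2 − 16/3·R3.
R4 ← R4 − 67/15·R3.
R5 ← R5 − 728/45·R3.
R4 ← R4 / (483/2500).
R1 ← R1 + 2/25·R4.
R2 ← R2 − 17/250·R4.
R3 ← R3 + 447/500·R4.
R5 ← R5 − 1449/2500·R4.
Row 5 reduces to 0 = -1, a contradiction. The system is inconsistent.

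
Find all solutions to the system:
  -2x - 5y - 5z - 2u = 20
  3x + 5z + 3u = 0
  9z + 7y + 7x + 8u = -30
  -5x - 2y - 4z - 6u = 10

Row-reduce:
R1 ← R1 / (-2).
R2 ← R2 − 3·R1.
R3 ← R3 − 7·R1.
R4 ← R4 + 5·R1.
R2 ← R2 / (-15/2).
R1 ← R1 − 5/2·R2.
R3 ← R3 + 21/2·R2.
R4 ← R4 − 21/2·R2.
R3 ← R3 / (-5).
R1 ← R1 − 5/3·R3.
R2 ← R2 − 1/3·R3.
R4 ← R4 − 5·R3.
Rank is 3 with 4 unknowns, leaving u free.

infinitely many solutions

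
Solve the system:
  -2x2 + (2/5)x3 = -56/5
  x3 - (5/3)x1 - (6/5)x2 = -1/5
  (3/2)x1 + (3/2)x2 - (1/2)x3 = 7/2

x1 = -3, x2 = 6, x3 = 2

Row-reduce the augmented matrix:
Swap R1 and R2.
R1 ← R1 / (-5/3).
R3 ← R3 − 3/2·R1.
R2 ← R2 / (-2).
R1 ← R1 − 18/25·R2.
R3 ← R3 − 21/50·R2.
R3 ← R3 / (121/250).
R1 ← R1 + 57/125·R3.
R2 ← R2 + 1/5·R3.
Reading off the reduced rows gives x1 = -3, x2 = 6, x3 = 2.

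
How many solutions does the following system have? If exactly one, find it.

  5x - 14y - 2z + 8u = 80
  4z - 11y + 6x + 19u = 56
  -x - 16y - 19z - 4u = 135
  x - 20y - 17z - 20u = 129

Row-reduce the augmented matrix:
R1 ← R1 / (5).
R2 ← R2 − 6·R1.
R3 ← R3 + 1·R1.
R4 ← R4 − 1·R1.
R2 ← R2 / (29/5).
R1 ← R1 + 14/5·R2.
R3 ← R3 + 94/5·R2.
R4 ← R4 + 86/5·R2.
R3 ← R3 / (39/29).
R1 ← R1 − 78/29·R3.
R2 ← R2 − 32/29·R3.
R4 ← R4 − 69/29·R3.
R4 ← R4 / (-564/13).
R1 ← R1 + 50·R4.
R2 ← R2 + 835/39·R4.
R3 ← R3 − 814/39·R4.
Reading off the reduced rows gives x = 4, y = -3, z = -5, u = 1.

x = 4, y = -3, z = -5, u = 1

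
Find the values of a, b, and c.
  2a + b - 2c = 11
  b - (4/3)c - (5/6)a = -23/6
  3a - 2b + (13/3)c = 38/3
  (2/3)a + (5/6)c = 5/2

Row-reduce the augmented matrix:
R1 ← R1 / (2).
R2 ← R2 + 5/6·R1.
R3 ← R3 − 3·R1.
R4 ← R4 − 2/3·R1.
R2 ← R2 / (17/12).
R1 ← R1 − 1/2·R2.
R3 ← R3 + 7/2·R2.
R4 ← R4 + 1/3·R2.
R3 ← R3 / (101/51).
R1 ← R1 + 4/17·R3.
R2 ← R2 + 26/17·R3.
R4 ← R4 − 101/102·R3.
R4 reduces to 0 = 0, so the extra equation is consistent.
Reading off the reduced rows gives a = 5, b = -1, c = -1.

a = 5, b = -1, c = -1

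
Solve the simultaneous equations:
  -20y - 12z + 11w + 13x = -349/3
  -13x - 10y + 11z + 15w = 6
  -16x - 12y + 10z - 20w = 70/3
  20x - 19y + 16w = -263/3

Row-reduce the augmented matrix:
R1 ← R1 / (13).
R2 ← R2 + 13·R1.
R3 ← R3 + 16·R1.
R4 ← R4 − 20·R1.
R2 ← R2 / (-30).
R1 ← R1 + 20/13·R2.
R3 ← R3 + 476/13·R2.
R4 ← R4 − 153/13·R2.
R3 ← R3 / (-692/195).
R1 ← R1 + 34/39·R3.
R2 ← R2 − 1/30·R3.
R4 ← R4 − 2349/130·R3.
R4 ← R4 / (-32040/173).
R1 ← R1 − 1539/173·R4.
R2 ← R2 + 212/173·R4.
R3 ← R3 − 1862/173·R4.
Reading off the reduced rows gives x = -1, y = 3, z = 3, w = -2/3.

x = -1, y = 3, z = 3, w = -2/3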